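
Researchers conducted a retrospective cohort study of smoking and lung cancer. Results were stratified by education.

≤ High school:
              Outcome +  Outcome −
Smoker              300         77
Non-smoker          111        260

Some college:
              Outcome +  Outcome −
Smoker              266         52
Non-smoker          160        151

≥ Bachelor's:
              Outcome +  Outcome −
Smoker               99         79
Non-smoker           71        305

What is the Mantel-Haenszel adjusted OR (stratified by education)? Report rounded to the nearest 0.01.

OR_MH = Σ(aᵢdᵢ/nᵢ) / Σ(bᵢcᵢ/nᵢ), where nᵢ is the stratum total.
Stratum 1 (≤ High school): n = 748; a·d/n = 300·260/748 = 104.2781; b·c/n = 77·111/748 = 11.4265
Stratum 2 (Some college): n = 629; a·d/n = 266·151/629 = 63.8569; b·c/n = 52·160/629 = 13.2273
Stratum 3 (≥ Bachelor's): n = 554; a·d/n = 99·305/554 = 54.5036; b·c/n = 79·71/554 = 10.1245
OR_MH = (104.2781 + 63.8569 + 54.5036) / (11.4265 + 13.2273 + 10.1245) = 222.6386 / 34.7784 = 6.40164

6.40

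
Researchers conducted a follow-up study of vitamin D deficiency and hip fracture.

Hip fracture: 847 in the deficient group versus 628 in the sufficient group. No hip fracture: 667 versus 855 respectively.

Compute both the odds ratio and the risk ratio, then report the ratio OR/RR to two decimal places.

1.31

From the description: a = 847, b = 667, c = 628, d = 855.
OR = (847·855)/(667·628) = 724185/418876 = 1.72888
Risk in exposed = 847/1514 = 0.55945; risk in unexposed = 628/1483 = 0.42347; RR = 1.32111
OR/RR = 1.72888 / 1.32111 = 1.30865
The outcome is not rare, so the OR lies further from 1 than the RR.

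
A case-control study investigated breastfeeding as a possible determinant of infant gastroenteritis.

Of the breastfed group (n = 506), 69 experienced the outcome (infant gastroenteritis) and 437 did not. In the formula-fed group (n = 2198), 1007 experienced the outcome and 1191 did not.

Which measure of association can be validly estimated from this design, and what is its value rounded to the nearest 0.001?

From the description: a = 69, b = 437, c = 1007, d = 1191.
This is a case-control study: participants were sampled on outcome status, so risks in the source population cannot be estimated directly — relative risk is not valid here. The odds ratio is the appropriate measure.
OR = (a·d)/(b·c) = (69 × 1191) / (437 × 1007) = 82179 / 440059 = 0.18675

0.187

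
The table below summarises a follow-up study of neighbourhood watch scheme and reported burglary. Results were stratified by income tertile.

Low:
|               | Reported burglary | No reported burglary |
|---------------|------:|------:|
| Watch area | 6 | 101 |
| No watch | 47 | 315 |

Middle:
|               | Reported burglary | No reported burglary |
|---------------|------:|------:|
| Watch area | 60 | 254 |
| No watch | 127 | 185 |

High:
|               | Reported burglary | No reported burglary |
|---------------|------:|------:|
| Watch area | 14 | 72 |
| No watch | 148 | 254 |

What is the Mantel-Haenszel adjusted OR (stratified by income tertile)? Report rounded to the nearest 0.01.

OR_MH = Σ(aᵢdᵢ/nᵢ) / Σ(bᵢcᵢ/nᵢ), where nᵢ is the stratum total.
Stratum 1 (Low): n = 469; a·d/n = 6·315/469 = 4.0299; b·c/n = 101·47/469 = 10.1215
Stratum 2 (Middle): n = 626; a·d/n = 60·185/626 = 17.7316; b·c/n = 254·127/626 = 51.5304
Stratum 3 (High): n = 488; a·d/n = 14·254/488 = 7.2869; b·c/n = 72·148/488 = 21.8361
OR_MH = (4.0299 + 17.7316 + 7.2869) / (10.1215 + 51.5304 + 21.8361) = 29.0484 / 83.4880 = 0.34793

0.35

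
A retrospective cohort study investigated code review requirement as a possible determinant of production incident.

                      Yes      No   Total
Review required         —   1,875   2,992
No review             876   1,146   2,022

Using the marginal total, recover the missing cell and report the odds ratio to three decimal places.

The missing cell is in the exposed row: 2992 − 1875 = 1117.
So a = 1117, b = 1875, c = 876, d = 1146.
OR = (a·d)/(b·c) = (1117 × 1146) / (1875 × 876) = 1280082 / 1642500 = 0.77935

0.779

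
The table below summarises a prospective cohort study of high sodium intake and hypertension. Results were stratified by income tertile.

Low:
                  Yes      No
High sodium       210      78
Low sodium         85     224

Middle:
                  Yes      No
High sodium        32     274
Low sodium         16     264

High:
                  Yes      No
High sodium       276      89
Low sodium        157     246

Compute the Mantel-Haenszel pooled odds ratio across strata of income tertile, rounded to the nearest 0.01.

OR_MH = Σ(aᵢdᵢ/nᵢ) / Σ(bᵢcᵢ/nᵢ), where nᵢ is the stratum total.
Stratum 1 (Low): n = 597; a·d/n = 210·224/597 = 78.7940; b·c/n = 78·85/597 = 11.1055
Stratum 2 (Middle): n = 586; a·d/n = 32·264/586 = 14.4164; b·c/n = 274·16/586 = 7.4812
Stratum 3 (High): n = 768; a·d/n = 276·246/768 = 88.4062; b·c/n = 89·157/768 = 18.1940
OR_MH = (78.7940 + 14.4164 + 88.4062) / (11.1055 + 7.4812 + 18.1940) = 181.6166 / 36.7808 = 4.93781

4.94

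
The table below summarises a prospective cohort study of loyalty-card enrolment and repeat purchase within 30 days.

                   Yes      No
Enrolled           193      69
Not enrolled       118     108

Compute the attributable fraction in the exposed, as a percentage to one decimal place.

29.1

Cells: a = 193, b = 69, c = 118, d = 108.
Risk in exposed = 193/262 = 0.73664; risk in unexposed = 118/226 = 0.52212.
RR = 0.73664/0.52212 = 1.41086
AR% = (RR − 1)/RR × 100 = (1.41086 − 1)/1.41086 × 100 = 29.1210%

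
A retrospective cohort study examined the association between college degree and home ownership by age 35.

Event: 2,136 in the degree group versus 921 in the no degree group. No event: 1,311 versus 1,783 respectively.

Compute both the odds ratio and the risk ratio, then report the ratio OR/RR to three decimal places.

1.734

From the description: a = 2136, b = 1311, c = 921, d = 1783.
OR = (2136·1783)/(1311·921) = 3808488/1207431 = 3.15421
Risk in exposed = 2136/3447 = 0.61967; risk in unexposed = 921/2704 = 0.34061; RR = 1.81931
OR/RR = 3.15421 / 1.81931 = 1.73374
The outcome is not rare, so the OR lies further from 1 than the RR.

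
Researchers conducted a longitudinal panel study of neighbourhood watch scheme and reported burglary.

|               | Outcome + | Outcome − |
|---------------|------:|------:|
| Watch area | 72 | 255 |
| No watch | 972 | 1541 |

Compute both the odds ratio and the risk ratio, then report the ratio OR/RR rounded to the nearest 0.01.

0.79

Cells: a = 72, b = 255, c = 972, d = 1541.
OR = (72·1541)/(255·972) = 110952/247860 = 0.44764
Risk in exposed = 72/327 = 0.22018; risk in unexposed = 972/2513 = 0.38679; RR = 0.56926
OR/RR = 0.44764 / 0.56926 = 0.78635
The outcome is not rare, so the OR lies further from 1 than the RR.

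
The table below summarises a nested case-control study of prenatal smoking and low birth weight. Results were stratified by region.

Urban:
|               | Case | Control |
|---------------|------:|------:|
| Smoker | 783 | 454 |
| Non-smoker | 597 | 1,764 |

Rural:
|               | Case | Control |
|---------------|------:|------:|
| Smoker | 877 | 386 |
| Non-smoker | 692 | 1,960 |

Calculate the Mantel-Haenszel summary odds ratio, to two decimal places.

5.73

OR_MH = Σ(aᵢdᵢ/nᵢ) / Σ(bᵢcᵢ/nᵢ), where nᵢ is the stratum total.
Stratum 1 (Urban): n = 3598; a·d/n = 783·1764/3598 = 383.8833; b·c/n = 454·597/3598 = 75.3302
Stratum 2 (Rural): n = 3915; a·d/n = 877·1960/3915 = 439.0600; b·c/n = 386·692/3915 = 68.2278
OR_MH = (383.8833 + 439.0600) / (75.3302 + 68.2278) = 822.9433 / 143.5580 = 5.73248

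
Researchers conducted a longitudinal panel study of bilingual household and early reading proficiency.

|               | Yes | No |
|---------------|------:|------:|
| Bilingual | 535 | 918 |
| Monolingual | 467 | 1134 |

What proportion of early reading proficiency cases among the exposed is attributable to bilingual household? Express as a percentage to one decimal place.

20.8

Cells: a = 535, b = 918, c = 467, d = 1134.
Risk in exposed = 535/1453 = 0.36820; risk in unexposed = 467/1601 = 0.29169.
RR = 0.36820/0.29169 = 1.26230
AR% = (RR − 1)/RR × 100 = (1.26230 − 1)/1.26230 × 100 = 20.7795%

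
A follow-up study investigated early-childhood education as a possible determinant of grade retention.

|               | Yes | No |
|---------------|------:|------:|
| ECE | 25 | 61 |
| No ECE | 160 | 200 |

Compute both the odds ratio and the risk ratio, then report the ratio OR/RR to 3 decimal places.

0.783

Cells: a = 25, b = 61, c = 160, d = 200.
OR = (25·200)/(61·160) = 5000/9760 = 0.51230
Risk in exposed = 25/86 = 0.29070; risk in unexposed = 160/360 = 0.44444; RR = 0.65407
OR/RR = 0.51230 / 0.65407 = 0.78324
The outcome is not rare, so the OR lies further from 1 than the RR.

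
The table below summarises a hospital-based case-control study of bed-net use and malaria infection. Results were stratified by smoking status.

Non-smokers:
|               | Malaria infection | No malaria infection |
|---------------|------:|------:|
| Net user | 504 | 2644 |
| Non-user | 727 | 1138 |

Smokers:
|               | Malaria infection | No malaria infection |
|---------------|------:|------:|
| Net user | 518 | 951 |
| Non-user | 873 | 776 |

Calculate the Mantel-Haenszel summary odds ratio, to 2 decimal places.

0.37

OR_MH = Σ(aᵢdᵢ/nᵢ) / Σ(bᵢcᵢ/nᵢ), where nᵢ is the stratum total.
Stratum 1 (Non-smokers): n = 5013; a·d/n = 504·1138/5013 = 114.4129; b·c/n = 2644·727/5013 = 383.4407
Stratum 2 (Smokers): n = 3118; a·d/n = 518·776/3118 = 128.9185; b·c/n = 951·873/3118 = 266.2678
OR_MH = (114.4129 + 128.9185) / (383.4407 + 266.2678) = 243.3315 / 649.7085 = 0.37452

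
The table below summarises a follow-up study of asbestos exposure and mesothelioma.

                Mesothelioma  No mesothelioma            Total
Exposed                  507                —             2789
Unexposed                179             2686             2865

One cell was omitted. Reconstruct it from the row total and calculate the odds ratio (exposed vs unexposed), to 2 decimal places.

3.33

The missing cell is in the exposed row: 2789 − 507 = 2282.
So a = 507, b = 2282, c = 179, d = 2686.
OR = (a·d)/(b·c) = (507 × 2686) / (2282 × 179) = 1361802 / 408478 = 3.33384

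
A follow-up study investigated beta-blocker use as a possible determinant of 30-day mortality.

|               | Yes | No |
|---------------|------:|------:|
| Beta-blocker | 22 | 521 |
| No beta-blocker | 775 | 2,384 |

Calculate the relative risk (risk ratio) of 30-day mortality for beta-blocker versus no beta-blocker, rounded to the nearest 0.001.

Cells: a = 22, b = 521, c = 775, d = 2384.
Risk in exposed = 22/543 = 0.04052; risk in unexposed = 775/3159 = 0.24533.
RR = 0.04052 / 0.24533 = 0.16515
The risk is 83% lower among the exposed than among the unexposed.

0.165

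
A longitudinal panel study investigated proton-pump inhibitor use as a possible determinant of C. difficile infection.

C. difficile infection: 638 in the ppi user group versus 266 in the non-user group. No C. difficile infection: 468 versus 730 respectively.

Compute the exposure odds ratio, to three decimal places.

From the description: a = 638, b = 468, c = 266, d = 730.
OR = (a·d)/(b·c) = (638 × 730) / (468 × 266) = 465740 / 124488 = 3.74124
The odds of C. difficile infection are about 3.74 times as high in the ppi user group.

3.741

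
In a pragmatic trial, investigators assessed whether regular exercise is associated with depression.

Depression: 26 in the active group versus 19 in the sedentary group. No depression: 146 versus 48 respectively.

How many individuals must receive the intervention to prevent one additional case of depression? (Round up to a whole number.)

Risk in treated group = 26/172 = 0.15116; risk in control = 19/67 = 0.28358.
Absolute risk reduction = 0.28358 − 0.15116 = 0.13242
NNT = 1 / ARR = 1 / 0.13242 = 7.552 → round up → 8

8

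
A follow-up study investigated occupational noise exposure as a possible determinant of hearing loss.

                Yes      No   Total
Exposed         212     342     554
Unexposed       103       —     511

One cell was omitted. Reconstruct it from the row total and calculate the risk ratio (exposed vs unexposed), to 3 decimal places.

The missing cell is in the unexposed row: 511 − 103 = 408.
So a = 212, b = 342, c = 103, d = 408.
RR = [a/(a+b)] / [c/(c+d)] = (212/554) / (103/511) = 0.38267/0.20157 = 1.89850

1.898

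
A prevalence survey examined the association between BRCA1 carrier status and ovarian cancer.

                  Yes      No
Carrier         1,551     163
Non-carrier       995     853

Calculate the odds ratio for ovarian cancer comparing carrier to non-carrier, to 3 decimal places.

Cells: a = 1551, b = 163, c = 995, d = 853.
OR = (a·d)/(b·c) = (1551 × 853) / (163 × 995) = 1323003 / 162185 = 8.15737
The odds of ovarian cancer are about 8.16 times as high in the carrier group.

8.157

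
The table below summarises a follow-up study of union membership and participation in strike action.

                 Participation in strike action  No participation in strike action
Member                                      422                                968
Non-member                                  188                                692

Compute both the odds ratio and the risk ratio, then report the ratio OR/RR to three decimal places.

Cells: a = 422, b = 968, c = 188, d = 692.
OR = (422·692)/(968·188) = 292024/181984 = 1.60467
Risk in exposed = 422/1390 = 0.30360; risk in unexposed = 188/880 = 0.21364; RR = 1.42109
OR/RR = 1.60467 / 1.42109 = 1.12918
The outcome is not rare, so the OR lies further from 1 than the RR.

1.129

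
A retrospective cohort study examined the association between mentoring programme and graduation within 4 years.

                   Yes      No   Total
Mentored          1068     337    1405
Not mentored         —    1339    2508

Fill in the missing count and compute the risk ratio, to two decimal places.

1.63

The missing cell is in the unexposed row: 2508 − 1339 = 1169.
So a = 1068, b = 337, c = 1169, d = 1339.
RR = [a/(a+b)] / [c/(c+d)] = (1068/1405) / (1169/2508) = 0.76014/0.46611 = 1.63083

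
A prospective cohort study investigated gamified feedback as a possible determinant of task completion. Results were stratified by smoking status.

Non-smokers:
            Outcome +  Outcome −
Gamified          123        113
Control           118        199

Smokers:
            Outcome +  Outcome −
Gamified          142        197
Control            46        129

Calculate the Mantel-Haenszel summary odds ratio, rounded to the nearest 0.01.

OR_MH = Σ(aᵢdᵢ/nᵢ) / Σ(bᵢcᵢ/nᵢ), where nᵢ is the stratum total.
Stratum 1 (Non-smokers): n = 553; a·d/n = 123·199/553 = 44.2622; b·c/n = 113·118/553 = 24.1121
Stratum 2 (Smokers): n = 514; a·d/n = 142·129/514 = 35.6381; b·c/n = 197·46/514 = 17.6304
OR_MH = (44.2622 + 35.6381) / (24.1121 + 17.6304) = 79.9003 / 41.7425 = 1.91413

1.91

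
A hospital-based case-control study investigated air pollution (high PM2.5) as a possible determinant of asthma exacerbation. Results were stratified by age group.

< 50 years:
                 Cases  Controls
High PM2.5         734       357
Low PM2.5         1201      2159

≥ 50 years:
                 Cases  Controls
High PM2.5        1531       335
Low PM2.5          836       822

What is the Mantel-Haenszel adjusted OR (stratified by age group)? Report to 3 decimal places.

OR_MH = Σ(aᵢdᵢ/nᵢ) / Σ(bᵢcᵢ/nᵢ), where nᵢ is the stratum total.
Stratum 1 (< 50 years): n = 4451; a·d/n = 734·2159/4451 = 356.0337; b·c/n = 357·1201/4451 = 96.3282
Stratum 2 (≥ 50 years): n = 3524; a·d/n = 1531·822/3524 = 357.1175; b·c/n = 335·836/3524 = 79.4722
OR_MH = (356.0337 + 357.1175) / (96.3282 + 79.4722) = 713.1512 / 175.8004 = 4.05660

4.057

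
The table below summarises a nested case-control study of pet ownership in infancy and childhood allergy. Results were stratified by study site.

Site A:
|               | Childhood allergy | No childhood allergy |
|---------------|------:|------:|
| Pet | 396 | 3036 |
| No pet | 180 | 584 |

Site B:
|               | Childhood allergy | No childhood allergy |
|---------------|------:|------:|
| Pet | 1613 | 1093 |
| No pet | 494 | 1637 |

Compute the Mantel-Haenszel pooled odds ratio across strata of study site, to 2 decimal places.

OR_MH = Σ(aᵢdᵢ/nᵢ) / Σ(bᵢcᵢ/nᵢ), where nᵢ is the stratum total.
Stratum 1 (Site A): n = 4196; a·d/n = 396·584/4196 = 55.1153; b·c/n = 3036·180/4196 = 130.2383
Stratum 2 (Site B): n = 4837; a·d/n = 1613·1637/4837 = 545.8923; b·c/n = 1093·494/4837 = 111.6275
OR_MH = (55.1153 + 545.8923) / (130.2383 + 111.6275) = 601.0076 / 241.8658 = 2.48488

2.48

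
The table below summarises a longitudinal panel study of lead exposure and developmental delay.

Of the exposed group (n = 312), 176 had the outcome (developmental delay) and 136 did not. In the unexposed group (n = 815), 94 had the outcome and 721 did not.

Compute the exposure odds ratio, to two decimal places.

From the description: a = 176, b = 136, c = 94, d = 721.
OR = (a·d)/(b·c) = (176 × 721) / (136 × 94) = 126896 / 12784 = 9.92616
The odds of developmental delay are about 9.93 times as high in the exposed group.

9.93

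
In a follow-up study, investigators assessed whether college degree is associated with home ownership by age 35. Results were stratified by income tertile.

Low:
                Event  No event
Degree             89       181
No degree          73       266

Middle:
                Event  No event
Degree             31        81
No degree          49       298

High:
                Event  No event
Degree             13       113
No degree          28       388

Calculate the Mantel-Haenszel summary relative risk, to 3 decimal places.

1.632

RR_MH = Σ(aᵢ·n₀ᵢ/nᵢ) / Σ(cᵢ·n₁ᵢ/nᵢ), with n₁ᵢ = aᵢ+bᵢ (exposed), n₀ᵢ = cᵢ+dᵢ (unexposed), nᵢ = n₁ᵢ+n₀ᵢ.
Stratum 1 (Low): n₁ = 270, n₀ = 339, n = 609; a·n₀/n = 89·339/609 = 49.5419; c·n₁/n = 73·270/609 = 32.3645
Stratum 2 (Middle): n₁ = 112, n₀ = 347, n = 459; a·n₀/n = 31·347/459 = 23.4357; c·n₁/n = 49·112/459 = 11.9564
Stratum 3 (High): n₁ = 126, n₀ = 416, n = 542; a·n₀/n = 13·416/542 = 9.9779; c·n₁/n = 28·126/542 = 6.5092
RR_MH = (49.5419 + 23.4357 + 9.9779) / (32.3645 + 11.9564 + 6.5092) = 82.9555 / 50.8302 = 1.63201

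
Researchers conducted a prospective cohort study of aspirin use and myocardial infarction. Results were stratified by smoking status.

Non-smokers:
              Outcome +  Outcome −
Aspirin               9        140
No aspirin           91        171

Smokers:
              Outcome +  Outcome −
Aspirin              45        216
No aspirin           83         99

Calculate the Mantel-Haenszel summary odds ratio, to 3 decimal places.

0.193

OR_MH = Σ(aᵢdᵢ/nᵢ) / Σ(bᵢcᵢ/nᵢ), where nᵢ is the stratum total.
Stratum 1 (Non-smokers): n = 411; a·d/n = 9·171/411 = 3.7445; b·c/n = 140·91/411 = 30.9976
Stratum 2 (Smokers): n = 443; a·d/n = 45·99/443 = 10.0564; b·c/n = 216·83/443 = 40.4695
OR_MH = (3.7445 + 10.0564) / (30.9976 + 40.4695) = 13.8010 / 71.4671 = 0.19311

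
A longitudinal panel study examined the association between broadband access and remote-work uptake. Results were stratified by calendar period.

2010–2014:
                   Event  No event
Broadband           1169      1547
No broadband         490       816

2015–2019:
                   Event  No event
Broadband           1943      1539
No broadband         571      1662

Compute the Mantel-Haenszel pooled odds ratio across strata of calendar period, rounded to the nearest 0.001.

2.344

OR_MH = Σ(aᵢdᵢ/nᵢ) / Σ(bᵢcᵢ/nᵢ), where nᵢ is the stratum total.
Stratum 1 (2010–2014): n = 4022; a·d/n = 1169·816/4022 = 237.1716; b·c/n = 1547·490/4022 = 188.4709
Stratum 2 (2015–2019): n = 5715; a·d/n = 1943·1662/5715 = 565.0509; b·c/n = 1539·571/5715 = 153.7654
OR_MH = (237.1716 + 565.0509) / (188.4709 + 153.7654) = 802.2225 / 342.2363 = 2.34406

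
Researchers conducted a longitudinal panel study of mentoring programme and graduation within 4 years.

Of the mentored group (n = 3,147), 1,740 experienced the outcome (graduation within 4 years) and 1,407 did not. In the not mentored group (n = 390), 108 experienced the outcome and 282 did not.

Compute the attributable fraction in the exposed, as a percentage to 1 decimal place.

49.9

From the description: a = 1740, b = 1407, c = 108, d = 282.
Risk in exposed = 1740/3147 = 0.55291; risk in unexposed = 108/390 = 0.27692.
RR = 0.55291/0.27692 = 1.99661
AR% = (RR − 1)/RR × 100 = (1.99661 − 1)/1.99661 × 100 = 49.9151%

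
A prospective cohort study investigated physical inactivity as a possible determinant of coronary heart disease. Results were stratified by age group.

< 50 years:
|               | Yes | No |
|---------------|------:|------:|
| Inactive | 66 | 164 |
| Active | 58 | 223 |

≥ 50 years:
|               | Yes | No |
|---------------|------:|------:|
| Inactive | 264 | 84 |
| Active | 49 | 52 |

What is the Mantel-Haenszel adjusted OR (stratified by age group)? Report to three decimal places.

2.137

OR_MH = Σ(aᵢdᵢ/nᵢ) / Σ(bᵢcᵢ/nᵢ), where nᵢ is the stratum total.
Stratum 1 (< 50 years): n = 511; a·d/n = 66·223/511 = 28.8023; b·c/n = 164·58/511 = 18.6145
Stratum 2 (≥ 50 years): n = 449; a·d/n = 264·52/449 = 30.5746; b·c/n = 84·49/449 = 9.1670
OR_MH = (28.8023 + 30.5746) / (18.6145 + 9.1670) = 59.3770 / 27.7815 = 2.13728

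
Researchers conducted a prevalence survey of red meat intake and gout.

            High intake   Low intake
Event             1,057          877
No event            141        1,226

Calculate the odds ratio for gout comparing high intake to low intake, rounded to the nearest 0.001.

Reading the table with exposure as columns: a = 1057 (High intake, case), b = 141 (High intake, non-case), c = 877 (Low intake, case), d = 1226.
OR = (a·d)/(b·c) = (1057 × 1226) / (141 × 877) = 1295882 / 123657 = 10.47965
The odds of gout are about 10.48 times as high in the high intake group.

10.480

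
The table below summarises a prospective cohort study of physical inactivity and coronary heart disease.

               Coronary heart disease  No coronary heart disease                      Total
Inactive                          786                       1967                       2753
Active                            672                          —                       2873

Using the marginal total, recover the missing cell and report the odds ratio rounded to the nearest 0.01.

The missing cell is in the unexposed row: 2873 − 672 = 2201.
So a = 786, b = 1967, c = 672, d = 2201.
OR = (a·d)/(b·c) = (786 × 2201) / (1967 × 672) = 1729986 / 1321824 = 1.30879

1.31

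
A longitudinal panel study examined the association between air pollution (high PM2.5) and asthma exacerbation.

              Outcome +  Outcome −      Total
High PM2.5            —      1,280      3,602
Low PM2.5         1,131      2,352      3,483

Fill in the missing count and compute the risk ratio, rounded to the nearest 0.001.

The missing cell is in the exposed row: 3602 − 1280 = 2322.
So a = 2322, b = 1280, c = 1131, d = 2352.
RR = [a/(a+b)] / [c/(c+d)] = (2322/3602) / (1131/3483) = 0.64464/0.32472 = 1.98522

1.985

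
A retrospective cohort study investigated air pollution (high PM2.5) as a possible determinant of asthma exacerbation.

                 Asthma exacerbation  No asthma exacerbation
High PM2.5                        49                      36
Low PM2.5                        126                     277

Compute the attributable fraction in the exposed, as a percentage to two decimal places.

45.76

Cells: a = 49, b = 36, c = 126, d = 277.
Risk in exposed = 49/85 = 0.57647; risk in unexposed = 126/403 = 0.31266.
RR = 0.57647/0.31266 = 1.84379
AR% = (RR − 1)/RR × 100 = (1.84379 − 1)/1.84379 × 100 = 45.7639%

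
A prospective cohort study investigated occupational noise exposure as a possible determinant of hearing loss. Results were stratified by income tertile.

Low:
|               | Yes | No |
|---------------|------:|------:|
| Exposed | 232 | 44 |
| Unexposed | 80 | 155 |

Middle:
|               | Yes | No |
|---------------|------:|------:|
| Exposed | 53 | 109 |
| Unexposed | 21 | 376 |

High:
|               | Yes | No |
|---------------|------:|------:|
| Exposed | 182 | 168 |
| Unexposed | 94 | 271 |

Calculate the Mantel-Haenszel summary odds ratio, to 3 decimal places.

OR_MH = Σ(aᵢdᵢ/nᵢ) / Σ(bᵢcᵢ/nᵢ), where nᵢ is the stratum total.
Stratum 1 (Low): n = 511; a·d/n = 232·155/511 = 70.3718; b·c/n = 44·80/511 = 6.8885
Stratum 2 (Middle): n = 559; a·d/n = 53·376/559 = 35.6494; b·c/n = 109·21/559 = 4.0948
Stratum 3 (High): n = 715; a·d/n = 182·271/715 = 68.9818; b·c/n = 168·94/715 = 22.0867
OR_MH = (70.3718 + 35.6494 + 68.9818) / (6.8885 + 4.0948 + 22.0867) = 175.0030 / 33.0700 = 5.29190

5.292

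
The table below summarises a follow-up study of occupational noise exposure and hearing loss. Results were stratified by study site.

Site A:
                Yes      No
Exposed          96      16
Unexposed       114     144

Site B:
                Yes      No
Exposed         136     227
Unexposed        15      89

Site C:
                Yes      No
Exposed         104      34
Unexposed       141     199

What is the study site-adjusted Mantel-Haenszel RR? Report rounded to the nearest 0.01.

1.97

RR_MH = Σ(aᵢ·n₀ᵢ/nᵢ) / Σ(cᵢ·n₁ᵢ/nᵢ), with n₁ᵢ = aᵢ+bᵢ (exposed), n₀ᵢ = cᵢ+dᵢ (unexposed), nᵢ = n₁ᵢ+n₀ᵢ.
Stratum 1 (Site A): n₁ = 112, n₀ = 258, n = 370; a·n₀/n = 96·258/370 = 66.9405; c·n₁/n = 114·112/370 = 34.5081
Stratum 2 (Site B): n₁ = 363, n₀ = 104, n = 467; a·n₀/n = 136·104/467 = 30.2869; c·n₁/n = 15·363/467 = 11.6595
Stratum 3 (Site C): n₁ = 138, n₀ = 340, n = 478; a·n₀/n = 104·340/478 = 73.9749; c·n₁/n = 141·138/478 = 40.7071
RR_MH = (66.9405 + 30.2869 + 73.9749) / (34.5081 + 11.6595 + 40.7071) = 171.2024 / 86.8747 = 1.97068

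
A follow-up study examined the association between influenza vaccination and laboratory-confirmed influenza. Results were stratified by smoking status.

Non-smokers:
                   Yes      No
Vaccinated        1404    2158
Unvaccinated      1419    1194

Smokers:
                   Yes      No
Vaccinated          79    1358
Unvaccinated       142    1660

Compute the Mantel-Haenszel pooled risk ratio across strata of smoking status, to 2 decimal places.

RR_MH = Σ(aᵢ·n₀ᵢ/nᵢ) / Σ(cᵢ·n₁ᵢ/nᵢ), with n₁ᵢ = aᵢ+bᵢ (exposed), n₀ᵢ = cᵢ+dᵢ (unexposed), nᵢ = n₁ᵢ+n₀ᵢ.
Stratum 1 (Non-smokers): n₁ = 3562, n₀ = 2613, n = 6175; a·n₀/n = 1404·2613/6175 = 594.1137; c·n₁/n = 1419·3562/6175 = 818.5389
Stratum 2 (Smokers): n₁ = 1437, n₀ = 1802, n = 3239; a·n₀/n = 79·1802/3239 = 43.9512; c·n₁/n = 142·1437/3239 = 62.9991
RR_MH = (594.1137 + 43.9512) / (818.5389 + 62.9991) = 638.0649 / 881.5380 = 0.72381

0.72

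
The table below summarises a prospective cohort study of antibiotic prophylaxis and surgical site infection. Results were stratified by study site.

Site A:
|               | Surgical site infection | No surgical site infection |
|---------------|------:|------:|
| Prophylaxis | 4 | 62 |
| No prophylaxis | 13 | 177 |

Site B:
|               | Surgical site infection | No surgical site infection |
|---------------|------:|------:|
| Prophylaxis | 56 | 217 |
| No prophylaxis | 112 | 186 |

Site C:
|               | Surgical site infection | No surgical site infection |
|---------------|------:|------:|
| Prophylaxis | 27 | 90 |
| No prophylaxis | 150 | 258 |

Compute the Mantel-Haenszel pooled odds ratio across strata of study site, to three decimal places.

0.480

OR_MH = Σ(aᵢdᵢ/nᵢ) / Σ(bᵢcᵢ/nᵢ), where nᵢ is the stratum total.
Stratum 1 (Site A): n = 256; a·d/n = 4·177/256 = 2.7656; b·c/n = 62·13/256 = 3.1484
Stratum 2 (Site B): n = 571; a·d/n = 56·186/571 = 18.2417; b·c/n = 217·112/571 = 42.5639
Stratum 3 (Site C): n = 525; a·d/n = 27·258/525 = 13.2686; b·c/n = 90·150/525 = 25.7143
OR_MH = (2.7656 + 18.2417 + 13.2686) / (3.1484 + 42.5639 + 25.7143) = 34.2759 / 71.4266 = 0.47988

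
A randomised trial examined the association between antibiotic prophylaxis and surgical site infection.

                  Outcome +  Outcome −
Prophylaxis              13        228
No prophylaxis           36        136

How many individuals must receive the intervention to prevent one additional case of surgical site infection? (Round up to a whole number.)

Risk in treated group = 13/241 = 0.05394; risk in control = 36/172 = 0.20930.
Absolute risk reduction = 0.20930 − 0.05394 = 0.15536
NNT = 1 / ARR = 1 / 0.15536 = 6.437 → round up → 7

7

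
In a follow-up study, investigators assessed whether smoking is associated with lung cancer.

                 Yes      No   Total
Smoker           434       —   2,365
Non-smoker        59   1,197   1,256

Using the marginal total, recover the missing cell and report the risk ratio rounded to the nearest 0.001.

3.907

The missing cell is in the exposed row: 2365 − 434 = 1931.
So a = 434, b = 1931, c = 59, d = 1197.
RR = [a/(a+b)] / [c/(c+d)] = (434/2365) / (59/1256) = 0.18351/0.04697 = 3.90658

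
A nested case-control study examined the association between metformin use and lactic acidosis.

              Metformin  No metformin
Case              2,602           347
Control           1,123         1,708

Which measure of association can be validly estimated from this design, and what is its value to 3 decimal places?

Reading the table with exposure as columns: a = 2602 (Metformin, case), b = 1123 (Metformin, non-case), c = 347 (No metformin, case), d = 1708.
This is a nested case-control study: participants were sampled on outcome status, so risks in the source population cannot be estimated directly — relative risk is not valid here. The odds ratio is the appropriate measure.
OR = (a·d)/(b·c) = (2602 × 1708) / (1123 × 347) = 4444216 / 389681 = 11.40475

11.405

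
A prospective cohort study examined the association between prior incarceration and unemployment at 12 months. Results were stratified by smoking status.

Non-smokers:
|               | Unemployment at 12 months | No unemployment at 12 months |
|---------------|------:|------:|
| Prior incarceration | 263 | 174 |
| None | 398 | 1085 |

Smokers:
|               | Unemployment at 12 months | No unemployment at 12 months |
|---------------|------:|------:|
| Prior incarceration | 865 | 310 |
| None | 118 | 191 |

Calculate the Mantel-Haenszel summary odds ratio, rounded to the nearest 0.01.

OR_MH = Σ(aᵢdᵢ/nᵢ) / Σ(bᵢcᵢ/nᵢ), where nᵢ is the stratum total.
Stratum 1 (Non-smokers): n = 1920; a·d/n = 263·1085/1920 = 148.6224; b·c/n = 174·398/1920 = 36.0688
Stratum 2 (Smokers): n = 1484; a·d/n = 865·191/1484 = 111.3309; b·c/n = 310·118/1484 = 24.6496
OR_MH = (148.6224 + 111.3309) / (36.0688 + 24.6496) = 259.9533 / 60.7183 = 4.28130

4.28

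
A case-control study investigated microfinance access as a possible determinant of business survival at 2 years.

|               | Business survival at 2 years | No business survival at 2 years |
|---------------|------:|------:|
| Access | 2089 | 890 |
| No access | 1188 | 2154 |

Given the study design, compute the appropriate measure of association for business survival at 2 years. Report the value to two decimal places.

4.26

Cells: a = 2089, b = 890, c = 1188, d = 2154.
This is a case-control study: participants were sampled on outcome status, so risks in the source population cannot be estimated directly — relative risk is not valid here. The odds ratio is the appropriate measure.
OR = (a·d)/(b·c) = (2089 × 2154) / (890 × 1188) = 4499706 / 1057320 = 4.25577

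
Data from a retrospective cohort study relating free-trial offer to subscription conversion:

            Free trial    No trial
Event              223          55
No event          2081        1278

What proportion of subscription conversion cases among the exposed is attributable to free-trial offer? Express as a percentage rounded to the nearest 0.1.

Reading the table with exposure as columns: a = 223 (Free trial, case), b = 2081 (Free trial, non-case), c = 55 (No trial, case), d = 1278.
Risk in exposed = 223/2304 = 0.09679; risk in unexposed = 55/1333 = 0.04126.
RR = 0.09679/0.04126 = 2.34579
AR% = (RR − 1)/RR × 100 = (2.34579 − 1)/2.34579 × 100 = 57.3705%

57.4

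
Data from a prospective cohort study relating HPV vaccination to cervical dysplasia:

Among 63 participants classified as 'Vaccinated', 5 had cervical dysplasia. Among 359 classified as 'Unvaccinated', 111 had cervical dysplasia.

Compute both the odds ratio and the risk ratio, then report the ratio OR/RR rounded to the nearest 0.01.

0.75

From the description: a = 5, b = 58, c = 111, d = 248.
OR = (5·248)/(58·111) = 1240/6438 = 0.19261
Risk in exposed = 5/63 = 0.07937; risk in unexposed = 111/359 = 0.30919; RR = 0.25669
OR/RR = 0.19261 / 0.25669 = 0.75036
The outcome is not rare, so the OR lies further from 1 than the RR.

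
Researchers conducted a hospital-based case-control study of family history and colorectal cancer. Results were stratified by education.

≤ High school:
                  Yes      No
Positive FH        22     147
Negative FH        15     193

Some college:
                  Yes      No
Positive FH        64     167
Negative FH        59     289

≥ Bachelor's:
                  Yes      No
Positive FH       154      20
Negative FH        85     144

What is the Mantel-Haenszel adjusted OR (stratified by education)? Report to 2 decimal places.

3.63

OR_MH = Σ(aᵢdᵢ/nᵢ) / Σ(bᵢcᵢ/nᵢ), where nᵢ is the stratum total.
Stratum 1 (≤ High school): n = 377; a·d/n = 22·193/377 = 11.2626; b·c/n = 147·15/377 = 5.8488
Stratum 2 (Some college): n = 579; a·d/n = 64·289/579 = 31.9447; b·c/n = 167·59/579 = 17.0173
Stratum 3 (≥ Bachelor's): n = 403; a·d/n = 154·144/403 = 55.0273; b·c/n = 20·85/403 = 4.2184
OR_MH = (11.2626 + 31.9447 + 55.0273) / (5.8488 + 17.0173 + 4.2184) = 98.2346 / 27.0844 = 3.62698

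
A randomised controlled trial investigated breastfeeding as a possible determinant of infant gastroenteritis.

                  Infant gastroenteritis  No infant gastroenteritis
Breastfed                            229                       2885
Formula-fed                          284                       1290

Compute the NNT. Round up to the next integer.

Risk in treated group = 229/3114 = 0.07354; risk in control = 284/1574 = 0.18043.
Absolute risk reduction = 0.18043 − 0.07354 = 0.10689
NNT = 1 / ARR = 1 / 0.10689 = 9.355 → round up → 10

10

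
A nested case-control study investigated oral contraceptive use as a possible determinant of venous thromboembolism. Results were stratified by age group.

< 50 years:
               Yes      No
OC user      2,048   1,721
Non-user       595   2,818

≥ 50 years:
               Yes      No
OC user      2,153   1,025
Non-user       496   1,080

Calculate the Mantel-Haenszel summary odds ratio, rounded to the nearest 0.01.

5.18

OR_MH = Σ(aᵢdᵢ/nᵢ) / Σ(bᵢcᵢ/nᵢ), where nᵢ is the stratum total.
Stratum 1 (< 50 years): n = 7182; a·d/n = 2048·2818/7182 = 803.5734; b·c/n = 1721·595/7182 = 142.5780
Stratum 2 (≥ 50 years): n = 4754; a·d/n = 2153·1080/4754 = 489.1123; b·c/n = 1025·496/4754 = 106.9415
OR_MH = (803.5734 + 489.1123) / (142.5780 + 106.9415) = 1292.6857 / 249.5195 = 5.18070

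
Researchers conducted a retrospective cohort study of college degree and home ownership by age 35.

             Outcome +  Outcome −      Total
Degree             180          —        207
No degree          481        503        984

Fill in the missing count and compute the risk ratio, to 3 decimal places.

1.779

The missing cell is in the exposed row: 207 − 180 = 27.
So a = 180, b = 27, c = 481, d = 503.
RR = [a/(a+b)] / [c/(c+d)] = (180/207) / (481/984) = 0.86957/0.48882 = 1.77890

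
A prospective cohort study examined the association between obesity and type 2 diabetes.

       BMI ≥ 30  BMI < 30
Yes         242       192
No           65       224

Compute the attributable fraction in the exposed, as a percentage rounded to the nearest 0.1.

41.4

Reading the table with exposure as columns: a = 242 (BMI ≥ 30, case), b = 65 (BMI ≥ 30, non-case), c = 192 (BMI < 30, case), d = 224.
Risk in exposed = 242/307 = 0.78827; risk in unexposed = 192/416 = 0.46154.
RR = 0.78827/0.46154 = 1.70793
AR% = (RR − 1)/RR × 100 = (1.70793 − 1)/1.70793 × 100 = 41.4495%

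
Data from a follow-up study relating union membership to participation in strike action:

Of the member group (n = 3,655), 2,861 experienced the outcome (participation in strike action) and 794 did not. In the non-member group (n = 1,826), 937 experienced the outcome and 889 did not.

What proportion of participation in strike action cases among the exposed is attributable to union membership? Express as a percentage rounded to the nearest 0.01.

34.44

From the description: a = 2861, b = 794, c = 937, d = 889.
Risk in exposed = 2861/3655 = 0.78276; risk in unexposed = 937/1826 = 0.51314.
RR = 0.78276/0.51314 = 1.52543
AR% = (RR − 1)/RR × 100 = (1.52543 − 1)/1.52543 × 100 = 34.4446%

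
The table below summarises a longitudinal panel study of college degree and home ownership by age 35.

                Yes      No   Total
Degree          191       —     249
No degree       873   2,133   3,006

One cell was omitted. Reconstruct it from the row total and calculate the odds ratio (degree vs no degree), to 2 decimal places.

8.05

The missing cell is in the exposed row: 249 − 191 = 58.
So a = 191, b = 58, c = 873, d = 2133.
OR = (a·d)/(b·c) = (191 × 2133) / (58 × 873) = 407403 / 50634 = 8.04604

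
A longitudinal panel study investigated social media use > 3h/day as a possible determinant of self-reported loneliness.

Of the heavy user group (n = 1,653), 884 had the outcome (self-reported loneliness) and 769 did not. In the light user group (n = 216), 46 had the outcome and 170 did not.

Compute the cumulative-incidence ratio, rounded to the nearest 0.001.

From the description: a = 884, b = 769, c = 46, d = 170.
Risk in exposed = 884/1653 = 0.53479; risk in unexposed = 46/216 = 0.21296.
RR = 0.53479 / 0.21296 = 2.51117
The risk among the exposed is 2.51 times that among the unexposed.

2.511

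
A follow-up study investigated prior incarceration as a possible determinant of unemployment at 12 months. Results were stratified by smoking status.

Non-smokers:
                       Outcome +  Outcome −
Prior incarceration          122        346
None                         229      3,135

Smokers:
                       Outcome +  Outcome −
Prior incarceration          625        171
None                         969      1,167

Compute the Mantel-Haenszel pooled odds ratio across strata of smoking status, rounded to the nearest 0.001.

4.516

OR_MH = Σ(aᵢdᵢ/nᵢ) / Σ(bᵢcᵢ/nᵢ), where nᵢ is the stratum total.
Stratum 1 (Non-smokers): n = 3832; a·d/n = 122·3135/3832 = 99.8095; b·c/n = 346·229/3832 = 20.6769
Stratum 2 (Smokers): n = 2932; a·d/n = 625·1167/2932 = 248.7636; b·c/n = 171·969/2932 = 56.5140
OR_MH = (99.8095 + 248.7636) / (20.6769 + 56.5140) = 348.5731 / 77.1909 = 4.51573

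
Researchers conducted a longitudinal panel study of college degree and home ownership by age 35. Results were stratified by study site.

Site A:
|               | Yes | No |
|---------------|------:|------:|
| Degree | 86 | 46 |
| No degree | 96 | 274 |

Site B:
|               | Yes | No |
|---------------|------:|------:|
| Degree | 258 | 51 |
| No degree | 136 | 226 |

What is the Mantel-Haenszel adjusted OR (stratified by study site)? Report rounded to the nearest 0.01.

OR_MH = Σ(aᵢdᵢ/nᵢ) / Σ(bᵢcᵢ/nᵢ), where nᵢ is the stratum total.
Stratum 1 (Site A): n = 502; a·d/n = 86·274/502 = 46.9402; b·c/n = 46·96/502 = 8.7968
Stratum 2 (Site B): n = 671; a·d/n = 258·226/671 = 86.8972; b·c/n = 51·136/671 = 10.3368
OR_MH = (46.9402 + 86.8972) / (8.7968 + 10.3368) = 133.8374 / 19.1336 = 6.99488

6.99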